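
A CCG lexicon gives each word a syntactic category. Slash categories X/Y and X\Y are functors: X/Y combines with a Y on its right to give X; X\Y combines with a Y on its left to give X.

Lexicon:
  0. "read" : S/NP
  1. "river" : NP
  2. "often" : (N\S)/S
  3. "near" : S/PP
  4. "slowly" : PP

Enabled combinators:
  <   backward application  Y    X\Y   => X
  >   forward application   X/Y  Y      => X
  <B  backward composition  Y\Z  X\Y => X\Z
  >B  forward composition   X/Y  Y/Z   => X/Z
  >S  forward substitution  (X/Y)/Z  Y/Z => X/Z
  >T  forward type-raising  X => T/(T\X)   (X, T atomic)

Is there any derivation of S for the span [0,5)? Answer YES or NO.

S/NP NP (N\S)/S S/PP PP
CKY chart[0,5] = {N, N/(N\N), N/(PP\PP), N/(S\S), NP/(NP\N), PP/(PP\N), S/(S\N)}; S ∉ chart

NO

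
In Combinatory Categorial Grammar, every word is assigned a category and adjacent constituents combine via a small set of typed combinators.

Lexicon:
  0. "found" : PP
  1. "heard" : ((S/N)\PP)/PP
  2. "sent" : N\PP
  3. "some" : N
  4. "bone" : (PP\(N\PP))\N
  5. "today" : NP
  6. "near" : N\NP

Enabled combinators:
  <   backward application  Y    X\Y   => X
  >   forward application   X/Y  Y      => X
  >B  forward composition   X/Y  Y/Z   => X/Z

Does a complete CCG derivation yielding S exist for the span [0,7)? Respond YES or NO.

YES

[0,7] S   >
  [0,5] S/N   <
    [0,1] "found" : PP
    [1,5] (S/N)\PP   >
      [1,2] "heard" : ((S/N)\PP)/PP
      [2,5] PP   <
        [2,3] "sent" : N\PP
        [3,5] PP\(N\PP)   <
          [3,4] "some" : N
          [4,5] "bone" : (PP\(N\PP))\N
  [5,7] N   <
    [5,6] "today" : NP
    [6,7] "near" : N\NP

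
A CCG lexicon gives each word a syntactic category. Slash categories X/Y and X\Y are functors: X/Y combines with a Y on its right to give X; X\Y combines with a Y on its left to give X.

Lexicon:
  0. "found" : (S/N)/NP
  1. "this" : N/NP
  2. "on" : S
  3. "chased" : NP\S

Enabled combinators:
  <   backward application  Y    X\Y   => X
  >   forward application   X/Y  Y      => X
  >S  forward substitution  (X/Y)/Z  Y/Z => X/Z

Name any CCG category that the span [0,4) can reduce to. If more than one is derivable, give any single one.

[0,4] S   >
  [0,2] S/NP   >S
    [0,1] "found" : (S/N)/NP
    [1,2] "this" : N/NP
  [2,4] NP   <
    [2,3] "on" : S
    [3,4] "chased" : NP\S

S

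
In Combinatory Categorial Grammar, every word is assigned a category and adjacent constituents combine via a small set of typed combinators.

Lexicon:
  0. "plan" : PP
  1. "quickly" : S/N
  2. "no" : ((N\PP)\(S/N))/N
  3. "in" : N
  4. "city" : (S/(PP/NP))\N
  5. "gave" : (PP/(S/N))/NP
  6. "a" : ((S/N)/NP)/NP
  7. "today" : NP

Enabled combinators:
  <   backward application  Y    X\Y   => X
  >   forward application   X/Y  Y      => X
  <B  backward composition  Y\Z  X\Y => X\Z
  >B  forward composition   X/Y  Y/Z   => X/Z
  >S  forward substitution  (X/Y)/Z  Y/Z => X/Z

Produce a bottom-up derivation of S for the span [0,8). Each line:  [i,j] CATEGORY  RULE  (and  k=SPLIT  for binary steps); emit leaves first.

[0,8] S   >
  [0,5] S/(PP/NP)   <
    [0,4] N   <
      [0,1] "plan" : PP
      [1,4] N\PP   <
        [1,2] "quickly" : S/N
        [2,4] (N\PP)\(S/N)   >
          [2,3] "no" : ((N\PP)\(S/N))/N
          [3,4] "in" : N
    [4,5] "city" : (S/(PP/NP))\N
  [5,8] PP/NP   >S
    [5,6] "gave" : (PP/(S/N))/NP
    [6,8] (S/N)/NP   >
      [6,7] "a" : ((S/N)/NP)/NP
      [7,8] "today" : NP

[0,1] PP  lex  "plan"
[1,2] S/N  lex  "quickly"
[2,3] ((N\PP)\(S/N))/N  lex  "no"
[3,4] N  lex  "in"
[2,4] (N\PP)\(S/N)  >  k=3
[1,4] N\PP  <  k=2
[0,4] N  <  k=1
[4,5] (S/(PP/NP))\N  lex  "city"
[0,5] S/(PP/NP)  <  k=4
[5,6] (PP/(S/N))/NP  lex  "gave"
[6,7] ((S/N)/NP)/NP  lex  "a"
[7,8] NP  lex  "today"
[6,8] (S/N)/NP  >  k=7
[5,8] PP/NP  >S  k=6
[0,8] S  >  k=5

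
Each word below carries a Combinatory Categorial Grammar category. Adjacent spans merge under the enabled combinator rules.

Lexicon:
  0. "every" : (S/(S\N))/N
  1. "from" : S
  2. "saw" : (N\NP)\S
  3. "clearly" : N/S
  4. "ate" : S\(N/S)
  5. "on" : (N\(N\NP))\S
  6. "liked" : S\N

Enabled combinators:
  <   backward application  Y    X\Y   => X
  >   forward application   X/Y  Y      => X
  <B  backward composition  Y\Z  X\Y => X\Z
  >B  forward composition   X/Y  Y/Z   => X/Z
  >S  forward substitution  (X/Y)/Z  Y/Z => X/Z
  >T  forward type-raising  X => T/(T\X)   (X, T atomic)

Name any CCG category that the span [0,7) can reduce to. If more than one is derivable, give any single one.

[0,7] S   >
  [0,6] S/(S\N)   >
    [0,1] "every" : (S/(S\N))/N
    [1,6] N   <
      [1,3] N\NP   <
        [1,2] "from" : S
        [2,3] "saw" : (N\NP)\S
      [3,6] N\(N\NP)   <
        [3,5] S   <
          [3,4] "clearly" : N/S
          [4,5] "ate" : S\(N/S)
        [5,6] "on" : (N\(N\NP))\S
  [6,7] "liked" : S\N

S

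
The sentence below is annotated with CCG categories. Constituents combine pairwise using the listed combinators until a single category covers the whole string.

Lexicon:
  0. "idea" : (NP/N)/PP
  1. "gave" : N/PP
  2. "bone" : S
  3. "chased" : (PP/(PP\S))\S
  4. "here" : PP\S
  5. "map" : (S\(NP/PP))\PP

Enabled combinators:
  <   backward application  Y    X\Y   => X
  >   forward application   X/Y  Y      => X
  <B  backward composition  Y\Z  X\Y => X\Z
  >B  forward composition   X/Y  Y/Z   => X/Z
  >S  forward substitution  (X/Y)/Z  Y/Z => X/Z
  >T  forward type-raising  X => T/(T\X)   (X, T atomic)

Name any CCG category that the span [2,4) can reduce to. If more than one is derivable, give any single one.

[0,6] S   <
  [0,2] NP/PP   >S
    [0,1] "idea" : (NP/N)/PP
    [1,2] "gave" : N/PP
  [2,6] S\(NP/PP)   <
    [2,5] PP   >
      [2,4] PP/(PP\S)   <
        [2,3] "bone" : S
        [3,4] "chased" : (PP/(PP\S))\S
      [4,5] "here" : PP\S
    [5,6] "map" : (S\(NP/PP))\PP

PP/(PP\S)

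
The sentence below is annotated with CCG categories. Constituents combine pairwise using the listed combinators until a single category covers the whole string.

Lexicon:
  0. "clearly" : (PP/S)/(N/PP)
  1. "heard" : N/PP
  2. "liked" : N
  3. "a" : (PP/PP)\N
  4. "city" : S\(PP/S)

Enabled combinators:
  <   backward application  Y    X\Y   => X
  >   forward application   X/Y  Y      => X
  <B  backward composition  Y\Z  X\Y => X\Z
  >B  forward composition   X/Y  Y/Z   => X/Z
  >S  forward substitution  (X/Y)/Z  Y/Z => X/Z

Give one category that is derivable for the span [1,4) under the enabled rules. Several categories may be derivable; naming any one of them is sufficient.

N/PP

[0,5] S   <
  [0,4] PP/S   >
    [0,1] "clearly" : (PP/S)/(N/PP)
    [1,4] N/PP   >B
      [1,2] "heard" : N/PP
      [2,4] PP/PP   <
        [2,3] "liked" : N
        [3,4] "a" : (PP/PP)\N
  [4,5] "city" : S\(PP/S)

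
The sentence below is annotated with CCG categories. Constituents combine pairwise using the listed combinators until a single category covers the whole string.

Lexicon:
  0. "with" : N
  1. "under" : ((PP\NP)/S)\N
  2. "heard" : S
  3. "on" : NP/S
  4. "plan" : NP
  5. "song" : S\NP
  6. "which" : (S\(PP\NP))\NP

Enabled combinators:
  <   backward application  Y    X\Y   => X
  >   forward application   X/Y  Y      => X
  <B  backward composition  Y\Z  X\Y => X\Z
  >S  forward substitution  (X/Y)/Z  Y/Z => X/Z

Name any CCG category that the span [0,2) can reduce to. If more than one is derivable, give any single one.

(PP\NP)/S

[0,7] S   <
  [0,3] PP\NP   >
    [0,2] (PP\NP)/S   <
      [0,1] "with" : N
      [1,2] "under" : ((PP\NP)/S)\N
    [2,3] "heard" : S
  [3,7] S\(PP\NP)   <
    [3,6] NP   >
      [3,4] "on" : NP/S
      [4,6] S   <
        [4,5] "plan" : NP
        [5,6] "song" : S\NP
    [6,7] "which" : (S\(PP\NP))\NP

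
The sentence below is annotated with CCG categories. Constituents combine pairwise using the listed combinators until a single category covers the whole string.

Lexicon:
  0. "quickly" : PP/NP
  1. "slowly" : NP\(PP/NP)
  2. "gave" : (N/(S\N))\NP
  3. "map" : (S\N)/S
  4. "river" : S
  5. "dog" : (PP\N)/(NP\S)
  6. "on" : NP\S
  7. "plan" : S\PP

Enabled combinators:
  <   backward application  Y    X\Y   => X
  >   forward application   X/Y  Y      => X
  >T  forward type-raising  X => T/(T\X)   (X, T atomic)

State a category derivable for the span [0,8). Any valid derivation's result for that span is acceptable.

S

[0,8] S   <
  [0,7] PP   <
    [0,5] N   >
      [0,3] N/(S\N)   <
        [0,2] NP   <
          [0,1] "quickly" : PP/NP
          [1,2] "slowly" : NP\(PP/NP)
        [2,3] "gave" : (N/(S\N))\NP
      [3,5] S\N   >
        [3,4] "map" : (S\N)/S
        [4,5] "river" : S
    [5,7] PP\N   >
      [5,6] "dog" : (PP\N)/(NP\S)
      [6,7] "on" : NP\S
  [7,8] "plan" : S\PP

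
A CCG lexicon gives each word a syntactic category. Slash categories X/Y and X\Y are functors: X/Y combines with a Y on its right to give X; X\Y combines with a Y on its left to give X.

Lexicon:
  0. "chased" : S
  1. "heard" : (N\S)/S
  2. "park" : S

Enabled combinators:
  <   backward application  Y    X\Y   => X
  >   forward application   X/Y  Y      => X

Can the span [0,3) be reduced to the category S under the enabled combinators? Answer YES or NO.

S (N\S)/S S
CKY chart[0,3] = {N}; S ∉ chart

NO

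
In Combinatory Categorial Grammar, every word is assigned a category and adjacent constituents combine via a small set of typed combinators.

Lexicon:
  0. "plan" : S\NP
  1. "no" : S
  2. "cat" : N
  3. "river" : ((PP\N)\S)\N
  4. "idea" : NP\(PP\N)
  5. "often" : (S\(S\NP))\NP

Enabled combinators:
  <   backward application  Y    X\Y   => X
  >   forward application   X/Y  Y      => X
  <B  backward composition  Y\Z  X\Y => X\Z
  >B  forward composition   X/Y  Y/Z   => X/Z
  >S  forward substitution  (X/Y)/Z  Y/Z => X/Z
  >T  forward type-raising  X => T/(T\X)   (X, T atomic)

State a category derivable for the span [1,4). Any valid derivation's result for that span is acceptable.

[0,6] S   <
  [0,1] "plan" : S\NP
  [1,6] S\(S\NP)   <
    [1,5] NP   <
      [1,4] PP\N   <
        [1,2] "no" : S
        [2,4] (PP\N)\S   <
          [2,3] "cat" : N
          [3,4] "river" : ((PP\N)\S)\N
      [4,5] "idea" : NP\(PP\N)
    [5,6] "often" : (S\(S\NP))\NP

PP\N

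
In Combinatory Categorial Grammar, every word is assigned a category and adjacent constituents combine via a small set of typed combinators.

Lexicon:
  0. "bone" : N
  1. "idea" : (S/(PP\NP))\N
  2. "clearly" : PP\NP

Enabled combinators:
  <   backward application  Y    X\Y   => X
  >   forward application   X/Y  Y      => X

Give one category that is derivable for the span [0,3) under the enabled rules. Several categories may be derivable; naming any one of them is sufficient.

[0,3] S   >
  [0,2] S/(PP\NP)   <
    [0,1] "bone" : N
    [1,2] "idea" : (S/(PP\NP))\N
  [2,3] "clearly" : PP\NP

S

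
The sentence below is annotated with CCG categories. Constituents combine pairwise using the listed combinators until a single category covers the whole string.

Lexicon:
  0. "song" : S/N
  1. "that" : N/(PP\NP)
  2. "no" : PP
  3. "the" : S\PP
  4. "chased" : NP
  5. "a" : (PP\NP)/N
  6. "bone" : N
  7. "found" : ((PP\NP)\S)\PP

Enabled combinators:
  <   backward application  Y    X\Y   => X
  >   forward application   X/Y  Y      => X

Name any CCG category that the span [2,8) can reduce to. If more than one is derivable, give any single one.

PP\NP

[0,8] S   >
  [0,1] "song" : S/N
  [1,8] N   >
    [1,2] "that" : N/(PP\NP)
    [2,8] PP\NP   <
      [2,4] S   <
        [2,3] "no" : PP
        [3,4] "the" : S\PP
      [4,8] (PP\NP)\S   <
        [4,7] PP   <
          [4,5] "chased" : NP
          [5,7] PP\NP   >
            [5,6] "a" : (PP\NP)/N
            [6,7] "bone" : N
        [7,8] "found" : ((PP\NP)\S)\PP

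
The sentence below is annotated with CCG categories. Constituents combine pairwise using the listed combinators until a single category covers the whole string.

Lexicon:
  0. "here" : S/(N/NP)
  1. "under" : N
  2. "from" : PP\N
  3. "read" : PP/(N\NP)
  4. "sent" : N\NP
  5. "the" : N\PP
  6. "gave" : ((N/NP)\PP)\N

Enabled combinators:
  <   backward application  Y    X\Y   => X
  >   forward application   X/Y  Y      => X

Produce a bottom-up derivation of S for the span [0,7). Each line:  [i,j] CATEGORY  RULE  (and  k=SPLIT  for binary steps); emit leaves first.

[0,1] S/(N/NP)  lex  "here"
[1,2] N  lex  "under"
[2,3] PP\N  lex  "from"
[1,3] PP  <  k=2
[3,4] PP/(N\NP)  lex  "read"
[4,5] N\NP  lex  "sent"
[3,5] PP  >  k=4
[5,6] N\PP  lex  "the"
[3,6] N  <  k=5
[6,7] ((N/NP)\PP)\N  lex  "gave"
[3,7] (N/NP)\PP  <  k=6
[1,7] N/NP  <  k=3
[0,7] S  >  k=1

[0,7] S   >
  [0,1] "here" : S/(N/NP)
  [1,7] N/NP   <
    [1,3] PP   <
      [1,2] "under" : N
      [2,3] "from" : PP\N
    [3,7] (N/NP)\PP   <
      [3,6] N   <
        [3,5] PP   >
          [3,4] "read" : PP/(N\NP)
          [4,5] "sent" : N\NP
        [5,6] "the" : N\PP
      [6,7] "gave" : ((N/NP)\PP)\N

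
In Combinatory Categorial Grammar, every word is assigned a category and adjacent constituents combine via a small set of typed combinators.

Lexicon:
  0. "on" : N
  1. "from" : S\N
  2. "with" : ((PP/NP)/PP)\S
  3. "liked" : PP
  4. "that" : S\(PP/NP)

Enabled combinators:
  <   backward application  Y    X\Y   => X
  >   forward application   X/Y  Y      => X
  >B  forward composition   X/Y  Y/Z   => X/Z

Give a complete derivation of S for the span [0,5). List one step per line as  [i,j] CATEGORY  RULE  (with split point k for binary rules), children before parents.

[0,1] N  lex  "on"
[1,2] S\N  lex  "from"
[0,2] S  <  k=1
[2,3] ((PP/NP)/PP)\S  lex  "with"
[0,3] (PP/NP)/PP  <  k=2
[3,4] PP  lex  "liked"
[0,4] PP/NP  >  k=3
[4,5] S\(PP/NP)  lex  "that"
[0,5] S  <  k=4

[0,5] S   <
  [0,4] PP/NP   >
    [0,3] (PP/NP)/PP   <
      [0,2] S   <
        [0,1] "on" : N
        [1,2] "from" : S\N
      [2,3] "with" : ((PP/NP)/PP)\S
    [3,4] "liked" : PP
  [4,5] "that" : S\(PP/NP)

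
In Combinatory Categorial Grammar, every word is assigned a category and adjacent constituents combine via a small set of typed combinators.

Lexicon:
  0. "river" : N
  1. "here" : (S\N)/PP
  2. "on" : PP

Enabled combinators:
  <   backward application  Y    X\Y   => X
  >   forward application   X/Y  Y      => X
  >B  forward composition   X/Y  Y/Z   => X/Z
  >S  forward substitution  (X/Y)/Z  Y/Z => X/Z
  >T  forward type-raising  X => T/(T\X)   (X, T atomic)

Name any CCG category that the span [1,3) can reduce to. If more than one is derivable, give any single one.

S\N

[0,3] S   >
  [0,1] S/(S\N)   >T
    [0,1] "river" : N
  [1,3] S\N   >
    [1,2] "here" : (S\N)/PP
    [2,3] "on" : PP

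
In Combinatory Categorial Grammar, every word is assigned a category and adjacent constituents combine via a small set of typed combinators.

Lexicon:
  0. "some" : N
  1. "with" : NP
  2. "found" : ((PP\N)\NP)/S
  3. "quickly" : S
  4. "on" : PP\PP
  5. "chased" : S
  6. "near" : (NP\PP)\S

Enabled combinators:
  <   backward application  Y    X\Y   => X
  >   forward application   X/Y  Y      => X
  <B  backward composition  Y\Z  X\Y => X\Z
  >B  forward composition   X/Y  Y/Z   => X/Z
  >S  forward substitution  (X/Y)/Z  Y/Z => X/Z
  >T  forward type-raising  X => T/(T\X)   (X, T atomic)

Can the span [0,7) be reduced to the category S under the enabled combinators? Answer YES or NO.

NO

N NP ((PP\N)\NP)/S S PP\PP S (NP\PP)\S
CKY chart[0,7] = {N/(N\NP), NP, NP/(NP\NP), PP/(PP\NP), S/(S\NP)}; S ∉ chart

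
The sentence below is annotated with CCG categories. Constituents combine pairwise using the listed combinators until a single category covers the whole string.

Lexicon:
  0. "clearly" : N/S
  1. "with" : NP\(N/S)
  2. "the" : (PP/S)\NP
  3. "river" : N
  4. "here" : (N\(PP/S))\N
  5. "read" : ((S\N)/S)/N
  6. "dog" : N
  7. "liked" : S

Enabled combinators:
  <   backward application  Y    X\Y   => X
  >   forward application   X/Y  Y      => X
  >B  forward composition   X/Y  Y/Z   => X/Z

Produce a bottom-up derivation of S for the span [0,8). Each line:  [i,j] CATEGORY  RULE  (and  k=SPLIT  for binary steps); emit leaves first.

[0,8] S   <
  [0,5] N   <
    [0,3] PP/S   <
      [0,2] NP   <
        [0,1] "clearly" : N/S
        [1,2] "with" : NP\(N/S)
      [2,3] "the" : (PP/S)\NP
    [3,5] N\(PP/S)   <
      [3,4] "river" : N
      [4,5] "here" : (N\(PP/S))\N
  [5,8] S\N   >
    [5,7] (S\N)/S   >
      [5,6] "read" : ((S\N)/S)/N
      [6,7] "dog" : N
    [7,8] "liked" : S

[0,1] N/S  lex  "clearly"
[1,2] NP\(N/S)  lex  "with"
[0,2] NP  <  k=1
[2,3] (PP/S)\NP  lex  "the"
[0,3] PP/S  <  k=2
[3,4] N  lex  "river"
[4,5] (N\(PP/S))\N  lex  "here"
[3,5] N\(PP/S)  <  k=4
[0,5] N  <  k=3
[5,6] ((S\N)/S)/N  lex  "read"
[6,7] N  lex  "dog"
[5,7] (S\N)/S  >  k=6
[7,8] S  lex  "liked"
[5,8] S\N  >  k=7
[0,8] S  <  k=5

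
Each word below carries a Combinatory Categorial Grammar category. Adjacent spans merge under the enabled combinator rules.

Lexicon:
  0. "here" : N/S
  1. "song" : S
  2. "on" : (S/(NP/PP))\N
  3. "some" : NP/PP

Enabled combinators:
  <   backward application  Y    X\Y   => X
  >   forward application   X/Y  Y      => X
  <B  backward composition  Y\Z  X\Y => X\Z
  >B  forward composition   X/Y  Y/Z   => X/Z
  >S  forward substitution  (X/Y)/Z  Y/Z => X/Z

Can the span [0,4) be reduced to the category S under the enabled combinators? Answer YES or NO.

YES

[0,4] S   >
  [0,3] S/(NP/PP)   <
    [0,2] N   >
      [0,1] "here" : N/S
      [1,2] "song" : S
    [2,3] "on" : (S/(NP/PP))\N
  [3,4] "some" : NP/PP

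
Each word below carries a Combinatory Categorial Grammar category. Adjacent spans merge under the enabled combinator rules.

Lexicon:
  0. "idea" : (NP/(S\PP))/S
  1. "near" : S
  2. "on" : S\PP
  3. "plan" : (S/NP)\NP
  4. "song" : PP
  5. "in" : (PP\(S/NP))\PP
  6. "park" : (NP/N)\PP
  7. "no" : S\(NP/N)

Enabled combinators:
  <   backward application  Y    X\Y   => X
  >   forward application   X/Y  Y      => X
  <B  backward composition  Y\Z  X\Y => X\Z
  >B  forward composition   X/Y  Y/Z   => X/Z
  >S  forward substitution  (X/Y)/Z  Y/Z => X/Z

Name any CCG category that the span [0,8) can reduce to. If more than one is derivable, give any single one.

[0,8] S   <
  [0,3] NP   >
    [0,2] NP/(S\PP)   >
      [0,1] "idea" : (NP/(S\PP))/S
      [1,2] "near" : S
    [2,3] "on" : S\PP
  [3,8] S\NP   <B
    [3,6] PP\NP   <B
      [3,4] "plan" : (S/NP)\NP
      [4,6] PP\(S/NP)   <
        [4,5] "song" : PP
        [5,6] "in" : (PP\(S/NP))\PP
    [6,8] S\PP   <B
      [6,7] "park" : (NP/N)\PP
      [7,8] "no" : S\(NP/N)

S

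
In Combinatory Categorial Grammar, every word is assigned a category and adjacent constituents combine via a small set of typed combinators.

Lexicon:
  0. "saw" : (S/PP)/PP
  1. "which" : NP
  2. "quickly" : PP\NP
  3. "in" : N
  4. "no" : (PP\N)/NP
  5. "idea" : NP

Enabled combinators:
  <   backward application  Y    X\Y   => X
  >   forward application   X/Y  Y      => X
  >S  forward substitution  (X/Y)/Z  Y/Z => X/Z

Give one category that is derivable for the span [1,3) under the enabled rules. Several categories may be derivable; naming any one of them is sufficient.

PP

[0,6] S   >
  [0,3] S/PP   >
    [0,1] "saw" : (S/PP)/PP
    [1,3] PP   <
      [1,2] "which" : NP
      [2,3] "quickly" : PP\NP
  [3,6] PP   <
    [3,4] "in" : N
    [4,6] PP\N   >
      [4,5] "no" : (PP\N)/NP
      [5,6] "idea" : NP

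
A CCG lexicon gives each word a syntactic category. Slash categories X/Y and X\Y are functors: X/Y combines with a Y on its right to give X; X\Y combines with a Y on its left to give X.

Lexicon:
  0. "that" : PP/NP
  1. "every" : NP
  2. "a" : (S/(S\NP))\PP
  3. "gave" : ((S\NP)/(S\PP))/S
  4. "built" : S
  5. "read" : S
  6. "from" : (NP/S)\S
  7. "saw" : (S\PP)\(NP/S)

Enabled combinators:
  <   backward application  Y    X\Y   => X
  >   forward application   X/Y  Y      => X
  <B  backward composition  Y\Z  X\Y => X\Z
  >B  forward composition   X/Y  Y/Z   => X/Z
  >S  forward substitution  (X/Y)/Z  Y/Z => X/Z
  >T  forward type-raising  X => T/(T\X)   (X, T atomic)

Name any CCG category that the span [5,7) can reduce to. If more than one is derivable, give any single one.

[0,8] S   >
  [0,3] S/(S\NP)   <
    [0,2] PP   >
      [0,1] "that" : PP/NP
      [1,2] "every" : NP
    [2,3] "a" : (S/(S\NP))\PP
  [3,8] S\NP   >
    [3,5] (S\NP)/(S\PP)   >
      [3,4] "gave" : ((S\NP)/(S\PP))/S
      [4,5] "built" : S
    [5,8] S\PP   <
      [5,7] NP/S   <
        [5,6] "read" : S
        [6,7] "from" : (NP/S)\S
      [7,8] "saw" : (S\PP)\(NP/S)

NP/S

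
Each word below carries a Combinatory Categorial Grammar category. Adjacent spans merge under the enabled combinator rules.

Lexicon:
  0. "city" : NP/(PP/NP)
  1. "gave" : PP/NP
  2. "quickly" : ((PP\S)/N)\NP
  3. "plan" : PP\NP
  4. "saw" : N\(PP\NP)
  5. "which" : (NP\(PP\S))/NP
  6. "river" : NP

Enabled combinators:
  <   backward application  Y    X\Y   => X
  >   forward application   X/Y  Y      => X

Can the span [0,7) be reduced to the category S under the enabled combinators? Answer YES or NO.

NP/(PP/NP) PP/NP ((PP\S)/N)\NP PP\NP N\(PP\NP) (NP\(PP\S))/NP NP
CKY chart[0,7] = {NP}; S ∉ chart

NO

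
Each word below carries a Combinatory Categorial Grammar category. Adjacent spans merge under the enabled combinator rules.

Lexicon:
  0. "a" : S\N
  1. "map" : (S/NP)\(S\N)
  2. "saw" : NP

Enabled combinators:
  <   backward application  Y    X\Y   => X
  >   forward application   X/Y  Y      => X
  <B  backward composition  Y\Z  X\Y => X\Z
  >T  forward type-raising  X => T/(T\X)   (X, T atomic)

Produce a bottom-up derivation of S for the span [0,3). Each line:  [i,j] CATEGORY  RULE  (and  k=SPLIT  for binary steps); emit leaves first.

[0,1] S\N  lex  "a"
[1,2] (S/NP)\(S\N)  lex  "map"
[0,2] S/NP  <  k=1
[2,3] NP  lex  "saw"
[0,3] S  >  k=2

[0,3] S   >
  [0,2] S/NP   <
    [0,1] "a" : S\N
    [1,2] "map" : (S/NP)\(S\N)
  [2,3] "saw" : NP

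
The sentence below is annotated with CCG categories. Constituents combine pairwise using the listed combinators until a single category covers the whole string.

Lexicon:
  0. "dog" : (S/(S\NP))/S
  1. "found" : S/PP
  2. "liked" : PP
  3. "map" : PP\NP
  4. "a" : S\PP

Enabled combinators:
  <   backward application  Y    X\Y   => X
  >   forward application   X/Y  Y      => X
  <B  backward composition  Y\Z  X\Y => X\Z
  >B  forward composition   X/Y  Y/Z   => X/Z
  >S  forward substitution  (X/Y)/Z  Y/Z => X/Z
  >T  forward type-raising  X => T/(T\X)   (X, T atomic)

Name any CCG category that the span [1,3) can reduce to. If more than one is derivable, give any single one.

S

[0,5] S   >
  [0,3] S/(S\NP)   >
    [0,1] "dog" : (S/(S\NP))/S
    [1,3] S   >
      [1,2] "found" : S/PP
      [2,3] "liked" : PP
  [3,5] S\NP   <B
    [3,4] "map" : PP\NP
    [4,5] "a" : S\PP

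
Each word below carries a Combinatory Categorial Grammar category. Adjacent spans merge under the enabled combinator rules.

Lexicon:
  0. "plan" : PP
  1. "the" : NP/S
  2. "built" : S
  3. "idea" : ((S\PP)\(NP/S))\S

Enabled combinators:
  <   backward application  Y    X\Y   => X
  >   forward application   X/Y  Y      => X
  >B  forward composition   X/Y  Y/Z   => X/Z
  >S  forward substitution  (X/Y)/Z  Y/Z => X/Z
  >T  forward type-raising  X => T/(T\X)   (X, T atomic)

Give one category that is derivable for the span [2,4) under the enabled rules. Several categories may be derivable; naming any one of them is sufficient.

(S\PP)\(NP/S)

[0,4] S   >
  [0,1] S/(S\PP)   >T
    [0,1] "plan" : PP
  [1,4] S\PP   <
    [1,2] "the" : NP/S
    [2,4] (S\PP)\(NP/S)   <
      [2,3] "built" : S
      [3,4] "idea" : ((S\PP)\(NP/S))\S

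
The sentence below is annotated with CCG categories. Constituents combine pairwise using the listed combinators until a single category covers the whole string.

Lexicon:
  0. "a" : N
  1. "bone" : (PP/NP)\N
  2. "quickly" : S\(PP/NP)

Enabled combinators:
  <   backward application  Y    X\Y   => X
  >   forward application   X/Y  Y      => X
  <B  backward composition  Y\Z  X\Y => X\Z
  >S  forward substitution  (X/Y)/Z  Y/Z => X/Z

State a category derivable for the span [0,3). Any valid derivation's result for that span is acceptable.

S

[0,3] S   <
  [0,1] "a" : N
  [1,3] S\N   <B
    [1,2] "bone" : (PP/NP)\N
    [2,3] "quickly" : S\(PP/NP)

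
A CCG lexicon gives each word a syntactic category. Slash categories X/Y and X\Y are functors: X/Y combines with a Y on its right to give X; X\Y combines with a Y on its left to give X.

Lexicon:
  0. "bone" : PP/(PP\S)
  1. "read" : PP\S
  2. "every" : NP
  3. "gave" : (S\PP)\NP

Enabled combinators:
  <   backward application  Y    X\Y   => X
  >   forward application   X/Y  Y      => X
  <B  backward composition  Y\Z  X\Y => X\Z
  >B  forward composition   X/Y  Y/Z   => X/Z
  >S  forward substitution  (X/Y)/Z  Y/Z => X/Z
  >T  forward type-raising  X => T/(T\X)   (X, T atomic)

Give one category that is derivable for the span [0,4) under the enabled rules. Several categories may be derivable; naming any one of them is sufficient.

[0,4] S   <
  [0,2] PP   >
    [0,1] "bone" : PP/(PP\S)
    [1,2] "read" : PP\S
  [2,4] S\PP   <
    [2,3] "every" : NP
    [3,4] "gave" : (S\PP)\NP

S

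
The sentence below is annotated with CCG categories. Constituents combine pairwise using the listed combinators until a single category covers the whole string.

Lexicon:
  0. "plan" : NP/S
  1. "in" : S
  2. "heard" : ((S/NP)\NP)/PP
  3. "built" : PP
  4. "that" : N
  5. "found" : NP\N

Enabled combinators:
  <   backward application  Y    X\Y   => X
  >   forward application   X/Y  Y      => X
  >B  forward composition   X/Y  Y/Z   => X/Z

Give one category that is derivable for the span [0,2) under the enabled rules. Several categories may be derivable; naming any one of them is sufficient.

NP

[0,6] S   >
  [0,4] S/NP   <
    [0,2] NP   >
      [0,1] "plan" : NP/S
      [1,2] "in" : S
    [2,4] (S/NP)\NP   >
      [2,3] "heard" : ((S/NP)\NP)/PP
      [3,4] "built" : PP
  [4,6] NP   <
    [4,5] "that" : N
    [5,6] "found" : NP\N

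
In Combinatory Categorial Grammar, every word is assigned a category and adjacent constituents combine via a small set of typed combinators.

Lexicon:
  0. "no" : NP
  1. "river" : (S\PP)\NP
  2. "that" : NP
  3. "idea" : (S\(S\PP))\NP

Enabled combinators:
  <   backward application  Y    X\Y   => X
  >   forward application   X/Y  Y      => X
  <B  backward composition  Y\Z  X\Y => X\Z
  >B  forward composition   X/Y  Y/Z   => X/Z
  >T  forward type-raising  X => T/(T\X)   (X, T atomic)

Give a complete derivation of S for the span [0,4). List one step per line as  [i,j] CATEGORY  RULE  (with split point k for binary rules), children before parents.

[0,4] S   <
  [0,2] S\PP   <
    [0,1] "no" : NP
    [1,2] "river" : (S\PP)\NP
  [2,4] S\(S\PP)   <
    [2,3] "that" : NP
    [3,4] "idea" : (S\(S\PP))\NP

[0,1] NP  lex  "no"
[1,2] (S\PP)\NP  lex  "river"
[0,2] S\PP  <  k=1
[2,3] NP  lex  "that"
[3,4] (S\(S\PP))\NP  lex  "idea"
[2,4] S\(S\PP)  <  k=3
[0,4] S  <  k=2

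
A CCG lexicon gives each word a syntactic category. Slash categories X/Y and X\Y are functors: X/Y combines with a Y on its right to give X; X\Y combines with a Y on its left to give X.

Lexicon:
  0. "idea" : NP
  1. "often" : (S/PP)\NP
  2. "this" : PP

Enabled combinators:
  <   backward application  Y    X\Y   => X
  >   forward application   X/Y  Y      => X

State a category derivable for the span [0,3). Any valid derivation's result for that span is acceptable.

S

[0,3] S   >
  [0,2] S/PP   <
    [0,1] "idea" : NP
    [1,2] "often" : (S/PP)\NP
  [2,3] "this" : PP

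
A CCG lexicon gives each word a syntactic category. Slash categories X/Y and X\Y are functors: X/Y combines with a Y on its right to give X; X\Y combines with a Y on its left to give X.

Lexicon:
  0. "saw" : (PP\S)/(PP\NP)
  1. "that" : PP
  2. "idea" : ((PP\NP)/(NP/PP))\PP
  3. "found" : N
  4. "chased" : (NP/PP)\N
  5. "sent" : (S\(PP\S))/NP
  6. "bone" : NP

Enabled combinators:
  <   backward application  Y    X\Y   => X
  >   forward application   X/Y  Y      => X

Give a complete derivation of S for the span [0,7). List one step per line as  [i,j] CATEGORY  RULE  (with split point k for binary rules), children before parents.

[0,7] S   <
  [0,5] PP\S   >
    [0,1] "saw" : (PP\S)/(PP\NP)
    [1,5] PP\NP   >
      [1,3] (PP\NP)/(NP/PP)   <
        [1,2] "that" : PP
        [2,3] "idea" : ((PP\NP)/(NP/PP))\PP
      [3,5] NP/PP   <
        [3,4] "found" : N
        [4,5] "chased" : (NP/PP)\N
  [5,7] S\(PP\S)   >
    [5,6] "sent" : (S\(PP\S))/NP
    [6,7] "bone" : NP

[0,1] (PP\S)/(PP\NP)  lex  "saw"
[1,2] PP  lex  "that"
[2,3] ((PP\NP)/(NP/PP))\PP  lex  "idea"
[1,3] (PP\NP)/(NP/PP)  <  k=2
[3,4] N  lex  "found"
[4,5] (NP/PP)\N  lex  "chased"
[3,5] NP/PP  <  k=4
[1,5] PP\NP  >  k=3
[0,5] PP\S  >  k=1
[5,6] (S\(PP\S))/NP  lex  "sent"
[6,7] NP  lex  "bone"
[5,7] S\(PP\S)  >  k=6
[0,7] S  <  k=5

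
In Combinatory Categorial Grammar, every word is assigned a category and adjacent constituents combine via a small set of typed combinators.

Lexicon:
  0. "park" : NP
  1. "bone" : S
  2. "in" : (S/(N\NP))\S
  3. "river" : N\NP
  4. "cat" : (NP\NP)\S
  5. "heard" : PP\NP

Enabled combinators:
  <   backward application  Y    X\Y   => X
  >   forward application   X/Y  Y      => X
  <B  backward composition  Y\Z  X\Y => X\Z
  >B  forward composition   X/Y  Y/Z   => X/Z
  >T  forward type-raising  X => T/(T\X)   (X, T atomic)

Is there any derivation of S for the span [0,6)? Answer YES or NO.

NO

NP S (S/(N\NP))\S N\NP (NP\NP)\S PP\NP
CKY chart[0,6] = {N/(N\PP), NP/(NP\PP), PP, PP/(PP\PP), S/(S\PP)}; S ∉ chart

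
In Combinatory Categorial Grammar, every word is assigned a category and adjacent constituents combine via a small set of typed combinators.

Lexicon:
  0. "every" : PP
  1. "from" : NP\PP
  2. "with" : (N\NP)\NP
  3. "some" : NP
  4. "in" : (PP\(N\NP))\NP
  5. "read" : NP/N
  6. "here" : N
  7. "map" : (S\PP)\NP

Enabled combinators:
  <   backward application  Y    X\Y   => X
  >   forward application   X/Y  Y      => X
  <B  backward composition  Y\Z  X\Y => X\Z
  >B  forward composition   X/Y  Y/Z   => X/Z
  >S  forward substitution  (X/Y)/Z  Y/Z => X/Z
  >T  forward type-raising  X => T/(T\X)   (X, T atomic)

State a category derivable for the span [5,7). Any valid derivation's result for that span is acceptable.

[0,8] S   <
  [0,5] PP   <
    [0,2] NP   <
      [0,1] "every" : PP
      [1,2] "from" : NP\PP
    [2,5] PP\NP   <B
      [2,3] "with" : (N\NP)\NP
      [3,5] PP\(N\NP)   <
        [3,4] "some" : NP
        [4,5] "in" : (PP\(N\NP))\NP
  [5,8] S\PP   <
    [5,7] NP   >
      [5,6] "read" : NP/N
      [6,7] "here" : N
    [7,8] "map" : (S\PP)\NP

NP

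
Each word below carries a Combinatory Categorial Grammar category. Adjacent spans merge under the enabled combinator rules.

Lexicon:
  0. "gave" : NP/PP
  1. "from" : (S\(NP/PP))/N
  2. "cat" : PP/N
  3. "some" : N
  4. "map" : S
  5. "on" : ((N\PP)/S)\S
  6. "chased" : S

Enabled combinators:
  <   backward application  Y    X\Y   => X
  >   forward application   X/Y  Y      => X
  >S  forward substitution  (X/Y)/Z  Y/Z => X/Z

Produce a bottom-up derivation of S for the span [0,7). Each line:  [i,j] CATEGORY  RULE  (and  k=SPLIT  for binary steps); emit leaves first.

[0,7] S   <
  [0,1] "gave" : NP/PP
  [1,7] S\(NP/PP)   >
    [1,2] "from" : (S\(NP/PP))/N
    [2,7] N   <
      [2,4] PP   >
        [2,3] "cat" : PP/N
        [3,4] "some" : N
      [4,7] N\PP   >
        [4,6] (N\PP)/S   <
          [4,5] "map" : S
          [5,6] "on" : ((N\PP)/S)\S
        [6,7] "chased" : S

[0,1] NP/PP  lex  "gave"
[1,2] (S\(NP/PP))/N  lex  "from"
[2,3] PP/N  lex  "cat"
[3,4] N  lex  "some"
[2,4] PP  >  k=3
[4,5] S  lex  "map"
[5,6] ((N\PP)/S)\S  lex  "on"
[4,6] (N\PP)/S  <  k=5
[6,7] S  lex  "chased"
[4,7] N\PP  >  k=6
[2,7] N  <  k=4
[1,7] S\(NP/PP)  >  k=2
[0,7] S  <  k=1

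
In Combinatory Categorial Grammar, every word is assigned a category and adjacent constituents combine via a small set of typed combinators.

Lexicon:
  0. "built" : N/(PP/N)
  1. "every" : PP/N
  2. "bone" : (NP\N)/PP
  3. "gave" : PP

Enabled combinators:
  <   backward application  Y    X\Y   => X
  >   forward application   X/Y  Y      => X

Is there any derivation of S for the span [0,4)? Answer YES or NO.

N/(PP/N) PP/N (NP\N)/PP PP
CKY chart[0,4] = {NP}; S ∉ chart

NO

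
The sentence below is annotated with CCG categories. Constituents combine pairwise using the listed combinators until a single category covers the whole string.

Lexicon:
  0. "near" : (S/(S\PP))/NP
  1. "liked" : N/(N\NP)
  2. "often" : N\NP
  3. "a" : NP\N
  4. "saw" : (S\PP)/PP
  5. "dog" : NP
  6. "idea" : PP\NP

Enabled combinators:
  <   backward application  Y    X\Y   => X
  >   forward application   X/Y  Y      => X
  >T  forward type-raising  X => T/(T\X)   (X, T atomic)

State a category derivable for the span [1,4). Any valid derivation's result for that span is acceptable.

[0,7] S   >
  [0,4] S/(S\PP)   >
    [0,1] "near" : (S/(S\PP))/NP
    [1,4] NP   <
      [1,3] N   >
        [1,2] "liked" : N/(N\NP)
        [2,3] "often" : N\NP
      [3,4] "a" : NP\N
  [4,7] S\PP   >
    [4,5] "saw" : (S\PP)/PP
    [5,7] PP   <
      [5,6] "dog" : NP
      [6,7] "idea" : PP\NP

NP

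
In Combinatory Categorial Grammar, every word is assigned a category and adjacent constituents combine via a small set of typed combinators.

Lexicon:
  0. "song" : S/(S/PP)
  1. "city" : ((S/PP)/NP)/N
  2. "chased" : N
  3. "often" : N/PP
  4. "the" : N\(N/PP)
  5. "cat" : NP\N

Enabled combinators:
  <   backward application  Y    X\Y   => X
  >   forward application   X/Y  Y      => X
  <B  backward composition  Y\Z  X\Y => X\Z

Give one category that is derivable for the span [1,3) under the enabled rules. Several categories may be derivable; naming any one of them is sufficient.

[0,6] S   >
  [0,1] "song" : S/(S/PP)
  [1,6] S/PP   >
    [1,3] (S/PP)/NP   >
      [1,2] "city" : ((S/PP)/NP)/N
      [2,3] "chased" : N
    [3,6] NP   <
      [3,5] N   <
        [3,4] "often" : N/PP
        [4,5] "the" : N\(N/PP)
      [5,6] "cat" : NP\N

(S/PP)/NP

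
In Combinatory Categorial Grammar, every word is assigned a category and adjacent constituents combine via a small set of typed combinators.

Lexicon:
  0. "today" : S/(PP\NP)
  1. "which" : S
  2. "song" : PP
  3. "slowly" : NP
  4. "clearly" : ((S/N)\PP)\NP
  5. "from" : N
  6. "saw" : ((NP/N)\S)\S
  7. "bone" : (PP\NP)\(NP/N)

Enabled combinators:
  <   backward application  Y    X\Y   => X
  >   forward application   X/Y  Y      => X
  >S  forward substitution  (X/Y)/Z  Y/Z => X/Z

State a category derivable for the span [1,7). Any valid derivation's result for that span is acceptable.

[0,8] S   >
  [0,1] "today" : S/(PP\NP)
  [1,8] PP\NP   <
    [1,7] NP/N   <
      [1,2] "which" : S
      [2,7] (NP/N)\S   <
        [2,6] S   >
          [2,5] S/N   <
            [2,3] "song" : PP
            [3,5] (S/N)\PP   <
              [3,4] "slowly" : NP
              [4,5] "clearly" : ((S/N)\PP)\NP
          [5,6] "from" : N
        [6,7] "saw" : ((NP/N)\S)\S
    [7,8] "bone" : (PP\NP)\(NP/N)

NP/N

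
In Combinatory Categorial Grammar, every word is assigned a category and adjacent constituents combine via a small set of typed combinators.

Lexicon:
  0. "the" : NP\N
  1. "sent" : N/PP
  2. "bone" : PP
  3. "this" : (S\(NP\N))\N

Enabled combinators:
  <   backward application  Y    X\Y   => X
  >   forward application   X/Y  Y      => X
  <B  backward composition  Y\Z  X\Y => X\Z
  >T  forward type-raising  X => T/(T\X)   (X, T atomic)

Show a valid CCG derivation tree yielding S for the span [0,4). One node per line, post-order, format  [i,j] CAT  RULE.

[0,1] NP\N  lex  "the"
[1,2] N/PP  lex  "sent"
[2,3] PP  lex  "bone"
[1,3] N  >  k=2
[3,4] (S\(NP\N))\N  lex  "this"
[1,4] S\(NP\N)  <  k=3
[0,4] S  <  k=1

[0,4] S   <
  [0,1] "the" : NP\N
  [1,4] S\(NP\N)   <
    [1,3] N   >
      [1,2] "sent" : N/PP
      [2,3] "bone" : PP
    [3,4] "this" : (S\(NP\N))\N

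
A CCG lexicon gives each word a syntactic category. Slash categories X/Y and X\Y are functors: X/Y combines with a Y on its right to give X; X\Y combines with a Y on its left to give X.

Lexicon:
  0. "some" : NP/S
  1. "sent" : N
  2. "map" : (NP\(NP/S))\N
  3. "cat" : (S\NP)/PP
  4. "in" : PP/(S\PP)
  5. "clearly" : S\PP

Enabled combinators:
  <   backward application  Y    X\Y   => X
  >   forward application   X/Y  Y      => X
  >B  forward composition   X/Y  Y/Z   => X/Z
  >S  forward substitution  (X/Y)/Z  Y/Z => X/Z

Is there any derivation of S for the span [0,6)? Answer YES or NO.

[0,6] S   <
  [0,3] NP   <
    [0,1] "some" : NP/S
    [1,3] NP\(NP/S)   <
      [1,2] "sent" : N
      [2,3] "map" : (NP\(NP/S))\N
  [3,6] S\NP   >
    [3,4] "cat" : (S\NP)/PP
    [4,6] PP   >
      [4,5] "in" : PP/(S\PP)
      [5,6] "clearly" : S\PP

YES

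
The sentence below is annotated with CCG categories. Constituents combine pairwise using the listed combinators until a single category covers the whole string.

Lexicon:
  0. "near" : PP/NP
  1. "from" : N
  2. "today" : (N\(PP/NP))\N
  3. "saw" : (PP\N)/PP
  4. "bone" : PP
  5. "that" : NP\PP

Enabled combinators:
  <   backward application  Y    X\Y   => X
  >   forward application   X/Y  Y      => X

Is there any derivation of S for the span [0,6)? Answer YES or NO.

PP/NP N (N\(PP/NP))\N (PP\N)/PP PP NP\PP
CKY chart[0,6] = {NP}; S ∉ chart

NO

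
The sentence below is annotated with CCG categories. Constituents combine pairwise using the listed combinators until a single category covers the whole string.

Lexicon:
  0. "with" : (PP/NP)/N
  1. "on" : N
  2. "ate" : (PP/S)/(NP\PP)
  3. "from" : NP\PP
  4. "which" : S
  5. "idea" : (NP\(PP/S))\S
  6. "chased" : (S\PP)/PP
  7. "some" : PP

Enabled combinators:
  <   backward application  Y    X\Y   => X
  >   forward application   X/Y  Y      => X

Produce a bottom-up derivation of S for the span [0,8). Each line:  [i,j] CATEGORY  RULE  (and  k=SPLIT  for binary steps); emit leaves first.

[0,1] (PP/NP)/N  lex  "with"
[1,2] N  lex  "on"
[0,2] PP/NP  >  k=1
[2,3] (PP/S)/(NP\PP)  lex  "ate"
[3,4] NP\PP  lex  "from"
[2,4] PP/S  >  k=3
[4,5] S  lex  "which"
[5,6] (NP\(PP/S))\S  lex  "idea"
[4,6] NP\(PP/S)  <  k=5
[2,6] NP  <  k=4
[0,6] PP  >  k=2
[6,7] (S\PP)/PP  lex  "chased"
[7,8] PP  lex  "some"
[6,8] S\PP  >  k=7
[0,8] S  <  k=6

[0,8] S   <
  [0,6] PP   >
    [0,2] PP/NP   >
      [0,1] "with" : (PP/NP)/N
      [1,2] "on" : N
    [2,6] NP   <
      [2,4] PP/S   >
        [2,3] "ate" : (PP/S)/(NP\PP)
        [3,4] "from" : NP\PP
      [4,6] NP\(PP/S)   <
        [4,5] "which" : S
        [5,6] "idea" : (NP\(PP/S))\S
  [6,8] S\PP   >
    [6,7] "chased" : (S\PP)/PP
    [7,8] "some" : PP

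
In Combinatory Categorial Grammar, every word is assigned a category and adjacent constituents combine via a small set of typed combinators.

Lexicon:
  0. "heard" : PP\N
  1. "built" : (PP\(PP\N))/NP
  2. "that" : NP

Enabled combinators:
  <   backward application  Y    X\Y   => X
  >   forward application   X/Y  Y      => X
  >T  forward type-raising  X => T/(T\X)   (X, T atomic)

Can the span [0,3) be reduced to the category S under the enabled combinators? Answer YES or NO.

NO

PP\N (PP\(PP\N))/NP NP
CKY chart[0,3] = {N/(N\PP), NP/(NP\PP), PP, PP/(PP\PP), S/(S\PP)}; S ∉ chart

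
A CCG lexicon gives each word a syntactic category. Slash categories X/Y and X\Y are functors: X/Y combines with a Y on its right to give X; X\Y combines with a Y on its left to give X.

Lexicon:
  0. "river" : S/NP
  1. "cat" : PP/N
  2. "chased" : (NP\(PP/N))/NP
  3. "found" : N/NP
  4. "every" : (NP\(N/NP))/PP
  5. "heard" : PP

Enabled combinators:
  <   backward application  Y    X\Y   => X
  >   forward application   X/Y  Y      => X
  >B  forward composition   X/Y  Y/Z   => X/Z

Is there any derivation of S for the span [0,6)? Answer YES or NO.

YES

[0,6] S   >
  [0,1] "river" : S/NP
  [1,6] NP   <
    [1,2] "cat" : PP/N
    [2,6] NP\(PP/N)   >
      [2,3] "chased" : (NP\(PP/N))/NP
      [3,6] NP   <
        [3,4] "found" : N/NP
        [4,6] NP\(N/NP)   >
          [4,5] "every" : (NP\(N/NP))/PP
          [5,6] "heard" : PP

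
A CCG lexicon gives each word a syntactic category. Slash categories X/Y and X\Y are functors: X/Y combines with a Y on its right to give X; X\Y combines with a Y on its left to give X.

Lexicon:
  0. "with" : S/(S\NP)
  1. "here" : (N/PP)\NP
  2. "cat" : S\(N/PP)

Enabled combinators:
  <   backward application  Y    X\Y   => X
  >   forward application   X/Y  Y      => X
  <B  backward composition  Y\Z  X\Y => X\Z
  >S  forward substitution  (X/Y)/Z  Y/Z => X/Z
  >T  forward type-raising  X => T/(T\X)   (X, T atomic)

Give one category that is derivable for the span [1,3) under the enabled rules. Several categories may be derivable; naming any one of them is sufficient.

S\NP

[0,3] S   >
  [0,1] "with" : S/(S\NP)
  [1,3] S\NP   <B
    [1,2] "here" : (N/PP)\NP
    [2,3] "cat" : S\(N/PP)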